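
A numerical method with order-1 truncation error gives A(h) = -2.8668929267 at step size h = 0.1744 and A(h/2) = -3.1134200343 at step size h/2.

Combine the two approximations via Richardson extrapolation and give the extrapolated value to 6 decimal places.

-3.359947

Method order is 1; weight 2^1 = 2.
Top: 2(-3.1134200343) − (-2.8668929267) = -3.3599471419
Denominator 2 − 1 = 1.
(-3.3599471419) ÷ 1 = -3.3599471419
Gap between inputs: 2.465e-01; correction applied: −0.2465271076.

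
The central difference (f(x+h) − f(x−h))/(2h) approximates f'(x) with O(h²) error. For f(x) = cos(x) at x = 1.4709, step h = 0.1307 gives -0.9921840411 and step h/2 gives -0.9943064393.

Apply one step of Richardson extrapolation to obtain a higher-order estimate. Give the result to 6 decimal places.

Method order is 2; weight 2^2 = 4.
A(h/2) − A(h) = -0.9943064393 − (-0.9921840411) = -0.0021223982
Correction (A(h/2) − A(h))/(4 − 1) = (-0.0021223982)/3 = -0.0007074661
R = -0.9943064393 − 0.0007074661 = -0.9950139054
Correction |R − A(h/2)| = 7.075e-04; gap |A(h/2) − A(h)| = 2.122e-03.

-0.995014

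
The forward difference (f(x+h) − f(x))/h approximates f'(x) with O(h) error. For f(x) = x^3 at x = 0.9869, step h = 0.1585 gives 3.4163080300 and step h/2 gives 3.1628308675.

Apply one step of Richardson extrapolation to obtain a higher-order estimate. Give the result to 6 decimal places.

2.909354

r = 1, so 2^r = 2.
2×3.1628308675 = 6.3256617350; subtract 3.4163080300 → 2.9093537050
Divide by 2^1 − 1 = 1.
Result: 2.9093537050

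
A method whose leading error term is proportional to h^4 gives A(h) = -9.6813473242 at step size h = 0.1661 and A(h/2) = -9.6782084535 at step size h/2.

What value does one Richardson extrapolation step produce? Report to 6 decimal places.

Order 4 gives 2^r = 16 and 2^r − 1 = 15.
16·(-9.6782084535) = -154.8513352560; (-154.8513352560) − (-9.6813473242) = -145.1699879318
(-145.1699879318) ÷ 15 = -9.6779991955
Correction |R − A(h/2)| = 2.093e-04; gap |A(h/2) − A(h)| = 3.139e-03.

-9.677999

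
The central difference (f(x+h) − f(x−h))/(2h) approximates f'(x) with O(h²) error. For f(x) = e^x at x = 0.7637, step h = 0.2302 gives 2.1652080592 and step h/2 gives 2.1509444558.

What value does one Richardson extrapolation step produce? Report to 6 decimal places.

Order 2 gives 2^r = 4 and 2^r − 1 = 3.
Weighted: 8.6037778232 − 2.1652080592 = 6.4385697640
(4·2.1509444558 − 2.1652080592)/(4 − 1) = 2.1461899213

2.146190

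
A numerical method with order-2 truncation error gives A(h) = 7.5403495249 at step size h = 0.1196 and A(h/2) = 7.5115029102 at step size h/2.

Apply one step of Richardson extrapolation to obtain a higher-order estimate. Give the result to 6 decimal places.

The method has order 2: 2^2 = 4.
4·7.5115029102 − 7.5403495249 = 22.5056621159
Extrapolated: 22.5056621159 / 3 = 7.5018873720

7.501887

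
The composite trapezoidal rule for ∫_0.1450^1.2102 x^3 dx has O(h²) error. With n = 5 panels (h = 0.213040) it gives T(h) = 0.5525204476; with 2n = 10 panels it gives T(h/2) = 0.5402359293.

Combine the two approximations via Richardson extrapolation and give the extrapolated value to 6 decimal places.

Error is O(h^2); halving h shrinks it by 2^2 = 4.
Difference of the inputs: 0.5402359293 − 0.5525204476 = -0.0122845183
Correction (A(h/2) − A(h))/(4 − 1) = (-0.0122845183)/3 = -0.0040948394
R = 0.5402359293 − 0.0040948394 = 0.5361410899

0.536141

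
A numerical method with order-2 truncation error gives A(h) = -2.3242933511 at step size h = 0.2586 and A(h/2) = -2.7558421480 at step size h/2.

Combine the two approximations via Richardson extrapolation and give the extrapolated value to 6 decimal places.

-2.899692

Leading term ∝ h^2; use weight 4 = 2^2.
4 × (-2.7558421480) = -11.0233685920; (-11.0233685920) − (-2.3242933511) = -8.6990752409
Divide by 2^2 − 1 = 3.
So the Richardson estimate is -2.8996917470.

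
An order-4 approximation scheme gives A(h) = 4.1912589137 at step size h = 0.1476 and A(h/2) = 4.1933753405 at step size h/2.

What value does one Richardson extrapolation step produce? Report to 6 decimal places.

Error is O(h^4); halving h shrinks it by 2^4 = 16.
Top: 16(4.1933753405) − (4.1912589137) = 62.9027465343
Denominator 16 − 1 = 15.
Result: 4.1935164356
Shift from A(h/2): +0.0001410951.

4.193516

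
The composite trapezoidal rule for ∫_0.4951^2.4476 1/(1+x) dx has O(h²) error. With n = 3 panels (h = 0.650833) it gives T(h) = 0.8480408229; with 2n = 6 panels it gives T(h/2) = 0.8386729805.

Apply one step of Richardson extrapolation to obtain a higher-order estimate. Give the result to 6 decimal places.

Order 2 gives 2^r = 4 and 2^r − 1 = 3.
Top: 4(0.8386729805) − (0.8480408229) = 2.5066510991
(4*0.8386729805 − 0.8480408229)/(4 − 1) = 0.8355503664

0.835550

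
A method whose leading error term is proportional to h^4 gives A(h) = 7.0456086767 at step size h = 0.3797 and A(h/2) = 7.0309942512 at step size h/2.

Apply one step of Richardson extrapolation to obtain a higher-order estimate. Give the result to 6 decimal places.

7.030020

Error is O(h^4); halving h shrinks it by 2^4 = 16.
16×7.0309942512 = 112.4959080192; subtract 7.0456086767 → 105.4502993425
Divide by 2^4 − 1 = 15.
105.4502993425 ÷ 15 = 7.0300199562
Shift from A(h/2): −0.0009742950.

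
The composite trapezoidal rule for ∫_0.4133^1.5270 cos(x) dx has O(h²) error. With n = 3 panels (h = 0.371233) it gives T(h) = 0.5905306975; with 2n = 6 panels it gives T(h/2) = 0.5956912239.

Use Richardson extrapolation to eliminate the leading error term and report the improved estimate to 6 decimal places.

r = 2, so 2^r = 4.
Weighted: 2.3827648956 − 0.5905306975 = 1.7922341981
Divide by 2^2 − 1 = 3.
So the Richardson estimate is 0.5974113994.

0.597411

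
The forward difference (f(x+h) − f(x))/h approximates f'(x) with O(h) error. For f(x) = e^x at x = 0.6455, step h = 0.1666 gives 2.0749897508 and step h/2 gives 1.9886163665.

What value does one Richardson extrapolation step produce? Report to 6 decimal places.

With r = 1 the leading error scales as h^1, so the weight is 2^1 = 2.
2×1.9886163665 = 3.9772327330; subtract 2.0749897508 → 1.9022429822
Divide by 2^1 − 1 = 1.
Result: 1.9022429822

1.902243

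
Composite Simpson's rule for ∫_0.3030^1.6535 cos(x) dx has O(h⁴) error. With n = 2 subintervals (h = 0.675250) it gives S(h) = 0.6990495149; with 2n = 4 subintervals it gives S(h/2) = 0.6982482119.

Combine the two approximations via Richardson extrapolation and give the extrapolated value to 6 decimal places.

The method has order 4: 2^4 = 16.
Difference of the inputs: 0.6982482119 − 0.6990495149 = -0.0008013030
Correction (A(h/2) − A(h))/(16 − 1) = (-0.0008013030)/15 = -0.0000534202
R = 0.6982482119 − 0.0000534202 = 0.6981947917

0.698195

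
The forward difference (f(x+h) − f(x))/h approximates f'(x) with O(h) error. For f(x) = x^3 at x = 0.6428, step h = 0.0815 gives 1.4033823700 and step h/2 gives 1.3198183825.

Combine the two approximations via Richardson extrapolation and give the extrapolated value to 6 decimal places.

1.236254

The method has order 1: 2^1 = 2.
A(h/2) − A(h) = 1.3198183825 − 1.4033823700 = -0.0835639875
Correction (A(h/2) − A(h))/(2 − 1) = (-0.0835639875)/1 = -0.0835639875
R = A(h/2) + (A(h/2) − A(h))/1 = 1.3198183825 − 0.0835639875 = 1.2362543950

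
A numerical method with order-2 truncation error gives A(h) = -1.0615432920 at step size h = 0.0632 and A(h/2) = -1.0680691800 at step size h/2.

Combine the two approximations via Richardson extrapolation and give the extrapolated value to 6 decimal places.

-1.070244

r = 2: numerator weight 4, denominator 3.
Difference of the inputs: -1.0680691800 − (-1.0615432920) = -0.0065258880
Correction (A(h/2) − A(h))/(4 − 1) = (-0.0065258880)/3 = -0.0021752960
R = -1.0680691800 − 0.0021752960 = -1.0702444760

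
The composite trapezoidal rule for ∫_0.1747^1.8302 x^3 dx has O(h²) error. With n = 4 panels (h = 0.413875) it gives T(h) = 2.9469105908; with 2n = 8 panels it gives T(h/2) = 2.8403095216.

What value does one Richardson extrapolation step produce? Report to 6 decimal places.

2.804776

Error is O(h^2); halving h shrinks it by 2^2 = 4.
Difference of the inputs: 2.8403095216 − 2.9469105908 = -0.1066010692
Correction (A(h/2) − A(h))/(4 − 1) = (-0.1066010692)/3 = -0.0355336897
R = A(h/2) + (A(h/2) − A(h))/3 = 2.8403095216 − 0.0355336897 = 2.8047758319
Shift from A(h/2): −0.0355336897.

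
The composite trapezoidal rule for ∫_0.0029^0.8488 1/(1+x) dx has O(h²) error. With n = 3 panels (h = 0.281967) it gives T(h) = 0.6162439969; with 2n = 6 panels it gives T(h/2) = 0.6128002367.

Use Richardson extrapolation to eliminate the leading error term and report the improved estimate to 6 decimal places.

0.611652

Error is O(h^2); halving h shrinks it by 2^2 = 4.
Difference of the inputs: 0.6128002367 − 0.6162439969 = -0.0034437602
Correction (A(h/2) − A(h))/(4 − 1) = (-0.0034437602)/3 = -0.0011479201
R = A(h/2) + (A(h/2) − A(h))/3 = 0.6128002367 − 0.0011479201 = 0.6116523166
Correction |R − A(h/2)| = 1.148e-03; gap |A(h/2) − A(h)| = 3.444e-03.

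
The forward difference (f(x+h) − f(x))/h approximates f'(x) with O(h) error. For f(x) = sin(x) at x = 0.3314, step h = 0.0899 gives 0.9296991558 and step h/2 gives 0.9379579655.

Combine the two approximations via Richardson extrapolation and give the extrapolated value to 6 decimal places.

The method has order 1: 2^1 = 2.
2 × 0.9379579655 = 1.8759159310; 1.8759159310 − 0.9296991558 = 0.9462167752
Denominator 2 − 1 = 1.
Extrapolated: 0.9462167752 / 1 = 0.9462167752
Correction |R − A(h/2)| = 8.259e-03; gap |A(h/2) − A(h)| = 8.259e-03.

0.946217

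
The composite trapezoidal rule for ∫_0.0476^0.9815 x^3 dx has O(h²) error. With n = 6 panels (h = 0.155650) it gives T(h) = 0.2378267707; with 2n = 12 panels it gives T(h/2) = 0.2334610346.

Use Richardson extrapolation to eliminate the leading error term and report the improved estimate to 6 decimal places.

Order 2 gives 2^r = 4 and 2^r − 1 = 3.
Difference of the inputs: 0.2334610346 − 0.2378267707 = -0.0043657361
Divide by 2^2 − 1 = 3: (-0.0043657361)/3 = -0.0014552454
R = A(h/2) + (A(h/2) − A(h))/3 = 0.2334610346 − 0.0014552454 = 0.2320057892

0.232006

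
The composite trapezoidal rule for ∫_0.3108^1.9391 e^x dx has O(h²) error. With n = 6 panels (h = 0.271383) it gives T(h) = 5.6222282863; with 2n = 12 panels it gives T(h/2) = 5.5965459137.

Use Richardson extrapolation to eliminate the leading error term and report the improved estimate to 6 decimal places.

5.587985

r = 2: numerator weight 4, denominator 3.
Weighted: 22.3861836548 − 5.6222282863 = 16.7639553685
Extrapolated: 16.7639553685 / 3 = 5.5879851228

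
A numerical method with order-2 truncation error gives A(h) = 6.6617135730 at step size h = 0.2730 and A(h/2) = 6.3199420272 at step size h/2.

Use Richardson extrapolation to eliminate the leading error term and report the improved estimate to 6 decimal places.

6.206018

The method has order 2: 2^2 = 4.
4 × 6.3199420272 = 25.2797681088; 25.2797681088 − 6.6617135730 = 18.6180545358
R = 18.6180545358/3 = 6.2060181786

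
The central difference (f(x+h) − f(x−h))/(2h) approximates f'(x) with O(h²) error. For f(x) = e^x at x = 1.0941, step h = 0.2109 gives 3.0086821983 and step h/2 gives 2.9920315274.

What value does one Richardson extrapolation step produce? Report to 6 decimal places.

With r = 2 the leading error scales as h^2, so the weight is 2^2 = 4.
Top: 4(2.9920315274) − (3.0086821983) = 8.9594439113
8.9594439113 ÷ 3 = 2.9864813038

2.986481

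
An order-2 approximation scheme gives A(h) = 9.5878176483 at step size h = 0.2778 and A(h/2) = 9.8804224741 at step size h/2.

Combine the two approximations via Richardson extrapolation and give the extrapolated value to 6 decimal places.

9.977957

The method has order 2: 2^2 = 4.
A(h/2) − A(h) = 9.8804224741 − 9.5878176483 = 0.2926048258
Divide by 2^2 − 1 = 3: 0.2926048258/3 = 0.0975349419
R = A(h/2) + (A(h/2) − A(h))/3 = 9.8804224741 + 0.0975349419 = 9.9779574160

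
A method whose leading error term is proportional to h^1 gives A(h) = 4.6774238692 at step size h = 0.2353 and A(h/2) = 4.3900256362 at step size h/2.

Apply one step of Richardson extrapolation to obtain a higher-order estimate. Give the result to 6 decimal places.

4.102627

r = 1: numerator weight 2, denominator 1.
2 × 4.3900256362 = 8.7800512724; 8.7800512724 − 4.6774238692 = 4.1026274032
Divide by 2^1 − 1 = 1.
Extrapolated: 4.1026274032 / 1 = 4.1026274032
Shift from A(h/2): −0.2873982330.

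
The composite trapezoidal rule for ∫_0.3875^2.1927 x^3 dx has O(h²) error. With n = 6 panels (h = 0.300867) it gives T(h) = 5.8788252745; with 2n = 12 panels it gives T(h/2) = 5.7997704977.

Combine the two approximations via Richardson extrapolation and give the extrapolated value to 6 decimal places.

Method order is 2; weight 2^2 = 4.
Top: 4(5.7997704977) − (5.8788252745) = 17.3202567163
(4 × 5.7997704977 − 5.8788252745)/(4 − 1) = 5.7734189054
Correction |R − A(h/2)| = 2.635e-02; gap |A(h/2) − A(h)| = 7.905e-02.

5.773419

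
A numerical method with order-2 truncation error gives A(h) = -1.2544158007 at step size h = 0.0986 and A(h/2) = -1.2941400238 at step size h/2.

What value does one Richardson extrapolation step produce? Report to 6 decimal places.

-1.307381

r = 2: numerator weight 4, denominator 3.
Numerator 4·A(h/2) − A(h) = 4·(-1.2941400238) − (-1.2544158007) = -3.9221442945
Denominator 4 − 1 = 3.
Result: -1.3073814315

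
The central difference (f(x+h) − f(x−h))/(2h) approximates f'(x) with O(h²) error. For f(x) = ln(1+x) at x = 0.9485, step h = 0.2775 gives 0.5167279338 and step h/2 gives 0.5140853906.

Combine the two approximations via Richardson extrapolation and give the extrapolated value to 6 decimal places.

0.513205

Error is O(h^2); halving h shrinks it by 2^2 = 4.
4·0.5140853906 = 2.0563415624; 2.0563415624 − 0.5167279338 = 1.5396136286
Divide by 2^2 − 1 = 3.
1.5396136286 ÷ 3 = 0.5132045429
Shift from A(h/2): −0.0008808477.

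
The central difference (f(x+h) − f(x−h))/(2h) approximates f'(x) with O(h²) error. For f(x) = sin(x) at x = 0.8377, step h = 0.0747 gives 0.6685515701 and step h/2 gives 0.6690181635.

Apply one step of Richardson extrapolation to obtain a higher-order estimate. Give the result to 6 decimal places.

0.669174

r = 2, so 2^r = 4.
Top: 4(0.6690181635) − (0.6685515701) = 2.0075210839
2.0075210839 ÷ 3 = 0.6691736946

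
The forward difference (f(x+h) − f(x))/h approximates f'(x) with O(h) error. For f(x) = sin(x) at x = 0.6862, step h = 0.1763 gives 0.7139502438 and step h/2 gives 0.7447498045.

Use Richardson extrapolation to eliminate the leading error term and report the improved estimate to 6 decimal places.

Order 1 gives 2^r = 2 and 2^r − 1 = 1.
2*0.7447498045 = 1.4894996090; subtract 0.7139502438 → 0.7755493652
Denominator 2 − 1 = 1.
0.7755493652 ÷ 1 = 0.7755493652

0.775549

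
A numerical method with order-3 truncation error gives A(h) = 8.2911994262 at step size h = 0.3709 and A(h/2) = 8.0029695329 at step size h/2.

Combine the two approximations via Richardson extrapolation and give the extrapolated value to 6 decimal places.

The method has order 3: 2^3 = 8.
8×8.0029695329 − 8.2911994262 = 55.7325568370
Denominator 8 − 1 = 7.
55.7325568370 ÷ 7 = 7.9617938339
Shift from A(h/2): −0.0411756990.

7.961794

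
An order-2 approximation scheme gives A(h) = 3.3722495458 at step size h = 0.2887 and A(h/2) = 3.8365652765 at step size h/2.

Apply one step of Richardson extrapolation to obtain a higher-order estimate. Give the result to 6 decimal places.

3.991337

Method order is 2; weight 2^2 = 4.
4·3.8365652765 = 15.3462611060; 15.3462611060 − 3.3722495458 = 11.9740115602
Divide by 2^2 − 1 = 3.
(4·3.8365652765 − 3.3722495458)/(4 − 1) = 3.9913371867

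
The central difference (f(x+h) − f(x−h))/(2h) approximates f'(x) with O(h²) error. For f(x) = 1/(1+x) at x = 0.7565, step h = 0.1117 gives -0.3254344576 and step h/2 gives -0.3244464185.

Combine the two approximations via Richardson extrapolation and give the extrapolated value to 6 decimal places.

Error is O(h^2); halving h shrinks it by 2^2 = 4.
4*(-0.3244464185) = -1.2977856740; (-1.2977856740) − (-0.3254344576) = -0.9723512164
Denominator 4 − 1 = 3.
Extrapolated: (-0.9723512164) / 3 = -0.3241170721
Gap between inputs: 9.880e-04; correction applied: +0.0003293464.

-0.324117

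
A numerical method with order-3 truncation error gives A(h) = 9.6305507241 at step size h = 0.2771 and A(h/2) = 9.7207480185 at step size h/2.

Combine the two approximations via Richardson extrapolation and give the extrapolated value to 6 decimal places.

Leading term ∝ h^3; use weight 8 = 2^3.
Difference of the inputs: 9.7207480185 − 9.6305507241 = 0.0901972944
Correction (A(h/2) − A(h))/(8 − 1) = 0.0901972944/7 = 0.0128853278
R = 9.7207480185 + 0.0128853278 = 9.7336333463

9.733633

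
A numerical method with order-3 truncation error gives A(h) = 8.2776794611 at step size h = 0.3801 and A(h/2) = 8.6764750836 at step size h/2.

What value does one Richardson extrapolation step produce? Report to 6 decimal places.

8.733446

r = 3, so 2^r = 8.
Weighted: 69.4118006688 − 8.2776794611 = 61.1341212077
Divide by 2^3 − 1 = 7.
(8×8.6764750836 − 8.2776794611)/(8 − 1) = 8.7334458868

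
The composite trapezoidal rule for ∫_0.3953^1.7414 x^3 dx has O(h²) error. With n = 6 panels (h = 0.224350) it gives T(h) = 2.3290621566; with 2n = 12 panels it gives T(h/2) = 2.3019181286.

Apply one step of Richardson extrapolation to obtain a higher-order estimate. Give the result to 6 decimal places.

Order 2 gives 2^r = 4 and 2^r − 1 = 3.
4·2.3019181286 = 9.2076725144; 9.2076725144 − 2.3290621566 = 6.8786103578
6.8786103578 ÷ 3 = 2.2928701193
Shift from A(h/2): −0.0090480093.

2.292870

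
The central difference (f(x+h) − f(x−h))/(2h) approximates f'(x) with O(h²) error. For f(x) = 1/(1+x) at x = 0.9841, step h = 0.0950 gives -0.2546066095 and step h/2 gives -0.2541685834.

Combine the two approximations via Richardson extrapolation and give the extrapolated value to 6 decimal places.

-0.254023

Leading term ∝ h^2; use weight 4 = 2^2.
Difference of the inputs: -0.2541685834 − (-0.2546066095) = 0.0004380261
Correction (A(h/2) − A(h))/(4 − 1) = 0.0004380261/3 = 0.0001460087
R = -0.2541685834 + 0.0001460087 = -0.2540225747
Gap between inputs: 4.380e-04; correction applied: +0.0001460087.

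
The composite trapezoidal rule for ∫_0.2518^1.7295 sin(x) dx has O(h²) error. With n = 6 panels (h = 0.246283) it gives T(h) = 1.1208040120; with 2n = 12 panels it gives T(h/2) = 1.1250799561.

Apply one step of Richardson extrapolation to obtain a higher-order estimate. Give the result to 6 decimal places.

1.126505

Method order is 2; weight 2^2 = 4.
Weighted: 4.5003198244 − 1.1208040120 = 3.3795158124
Denominator 4 − 1 = 3.
So the Richardson estimate is 1.1265052708.
Correction |R − A(h/2)| = 1.425e-03; gap |A(h/2) − A(h)| = 4.276e-03.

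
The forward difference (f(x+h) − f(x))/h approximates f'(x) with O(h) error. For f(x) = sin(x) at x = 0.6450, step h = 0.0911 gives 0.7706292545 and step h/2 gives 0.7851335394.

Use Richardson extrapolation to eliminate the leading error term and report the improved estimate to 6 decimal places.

Leading term ∝ h^1; use weight 2 = 2^1.
Numerator 2·A(h/2) − A(h) = 2·0.7851335394 − 0.7706292545 = 0.7996378243
Divide by 2^1 − 1 = 1.
R = 0.7996378243/1 = 0.7996378243
Correction |R − A(h/2)| = 1.450e-02; gap |A(h/2) − A(h)| = 1.450e-02.

0.799638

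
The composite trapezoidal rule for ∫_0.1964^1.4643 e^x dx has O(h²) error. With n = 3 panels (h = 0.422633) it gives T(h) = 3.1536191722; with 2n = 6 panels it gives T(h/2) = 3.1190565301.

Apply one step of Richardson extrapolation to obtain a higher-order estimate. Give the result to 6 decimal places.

3.107536

With r = 2 the leading error scales as h^2, so the weight is 2^2 = 4.
Top: 4(3.1190565301) − (3.1536191722) = 9.3226069482
R = 9.3226069482/3 = 3.1075356494
Correction |R − A(h/2)| = 1.152e-02; gap |A(h/2) − A(h)| = 3.456e-02.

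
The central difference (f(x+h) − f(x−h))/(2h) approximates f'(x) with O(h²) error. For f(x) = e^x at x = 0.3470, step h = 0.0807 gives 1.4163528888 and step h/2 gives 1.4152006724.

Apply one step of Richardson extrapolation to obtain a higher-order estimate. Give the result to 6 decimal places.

1.414817

The method has order 2: 2^2 = 4.
4×1.4152006724 = 5.6608026896; 5.6608026896 − 1.4163528888 = 4.2444498008
R = 4.2444498008/3 = 1.4148166003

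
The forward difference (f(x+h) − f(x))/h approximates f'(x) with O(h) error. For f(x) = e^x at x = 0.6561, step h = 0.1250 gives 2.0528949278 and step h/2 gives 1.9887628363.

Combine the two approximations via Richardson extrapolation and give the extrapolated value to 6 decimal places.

1.924631

Leading term ∝ h^1; use weight 2 = 2^1.
2×1.9887628363 − 2.0528949278 = 1.9246307448
Denominator 2 − 1 = 1.
So the Richardson estimate is 1.9246307448.
Shift from A(h/2): −0.0641320915.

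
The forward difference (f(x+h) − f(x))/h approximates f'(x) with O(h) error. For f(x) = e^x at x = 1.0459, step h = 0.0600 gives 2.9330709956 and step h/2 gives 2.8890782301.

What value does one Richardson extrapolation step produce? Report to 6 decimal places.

Method order is 1; weight 2^1 = 2.
2 × 2.8890782301 − 2.9330709956 = 2.8450854646
Extrapolated: 2.8450854646 / 1 = 2.8450854646

2.845085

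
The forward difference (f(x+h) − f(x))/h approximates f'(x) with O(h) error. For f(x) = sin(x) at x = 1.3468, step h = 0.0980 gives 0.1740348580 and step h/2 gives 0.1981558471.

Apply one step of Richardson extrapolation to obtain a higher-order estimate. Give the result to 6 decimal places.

0.222277

Leading term ∝ h^1; use weight 2 = 2^1.
2·0.1981558471 = 0.3963116942; subtract 0.1740348580 → 0.2222768362
Denominator 2 − 1 = 1.
R = 0.2222768362/1 = 0.2222768362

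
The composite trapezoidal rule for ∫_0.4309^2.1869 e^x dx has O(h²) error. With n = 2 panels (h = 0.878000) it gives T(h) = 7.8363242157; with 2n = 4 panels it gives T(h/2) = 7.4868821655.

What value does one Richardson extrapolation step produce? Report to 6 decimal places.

Leading term ∝ h^2; use weight 4 = 2^2.
2^2*A(h/2) = 29.9475286620; minus A(h) gives 22.1112044463.
Divide by 2^2 − 1 = 3.
22.1112044463 ÷ 3 = 7.3704014821
Gap between inputs: 3.494e-01; correction applied: −0.1164806834.

7.370401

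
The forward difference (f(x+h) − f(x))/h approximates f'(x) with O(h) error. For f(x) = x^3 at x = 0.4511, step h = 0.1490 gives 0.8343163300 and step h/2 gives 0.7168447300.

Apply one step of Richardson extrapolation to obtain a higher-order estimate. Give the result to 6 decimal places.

r = 1: numerator weight 2, denominator 1.
2·0.7168447300 = 1.4336894600; 1.4336894600 − 0.8343163300 = 0.5993731300
Denominator 2 − 1 = 1.
R = 0.5993731300/1 = 0.5993731300
Gap between inputs: 1.175e-01; correction applied: −0.1174716000.

0.599373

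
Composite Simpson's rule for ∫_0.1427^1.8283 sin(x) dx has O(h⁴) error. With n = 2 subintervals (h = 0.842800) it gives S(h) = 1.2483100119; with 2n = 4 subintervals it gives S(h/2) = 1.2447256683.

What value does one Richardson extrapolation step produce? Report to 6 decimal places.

Order 4 gives 2^r = 16 and 2^r − 1 = 15.
16 × 1.2447256683 − 1.2483100119 = 18.6673006809
R = 18.6673006809/15 = 1.2444867121

1.244487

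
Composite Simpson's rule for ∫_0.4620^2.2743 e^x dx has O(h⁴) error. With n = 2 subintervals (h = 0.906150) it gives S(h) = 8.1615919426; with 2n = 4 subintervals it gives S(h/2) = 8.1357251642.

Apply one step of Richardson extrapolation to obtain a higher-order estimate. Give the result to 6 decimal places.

With r = 4 the leading error scales as h^4, so the weight is 2^4 = 16.
16*8.1357251642 = 130.1716026272; 130.1716026272 − 8.1615919426 = 122.0100106846
Divide by 2^4 − 1 = 15.
(16*8.1357251642 − 8.1615919426)/(16 − 1) = 8.1340007123
Correction |R − A(h/2)| = 1.724e-03; gap |A(h/2) − A(h)| = 2.587e-02.

8.134001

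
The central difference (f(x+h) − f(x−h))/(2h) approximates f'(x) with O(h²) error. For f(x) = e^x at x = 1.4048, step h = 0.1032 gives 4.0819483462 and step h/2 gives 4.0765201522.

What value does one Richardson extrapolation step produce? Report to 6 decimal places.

4.074711

With r = 2 the leading error scales as h^2, so the weight is 2^2 = 4.
2^2×A(h/2) = 16.3060806088; minus A(h) gives 12.2241322626.
(4×4.0765201522 − 4.0819483462)/(4 − 1) = 4.0747107542
Gap between inputs: 5.428e-03; correction applied: −0.0018093980.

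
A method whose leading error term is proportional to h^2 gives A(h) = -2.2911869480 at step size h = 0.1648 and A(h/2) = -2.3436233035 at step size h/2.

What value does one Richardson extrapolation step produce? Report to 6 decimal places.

r = 2, so 2^r = 4.
Weighted: (-9.3744932140) − (-2.2911869480) = -7.0833062660
Divide by 2^2 − 1 = 3.
R = (-7.0833062660)/3 = -2.3611020887

-2.361102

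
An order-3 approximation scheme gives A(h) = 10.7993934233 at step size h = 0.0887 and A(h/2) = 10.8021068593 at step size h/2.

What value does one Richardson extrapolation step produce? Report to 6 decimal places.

10.802494

With r = 3 the leading error scales as h^3, so the weight is 2^3 = 8.
Weighted: 86.4168548744 − 10.7993934233 = 75.6174614511
Extrapolated: 75.6174614511 / 7 = 10.8024944930
Shift from A(h/2): +0.0003876337.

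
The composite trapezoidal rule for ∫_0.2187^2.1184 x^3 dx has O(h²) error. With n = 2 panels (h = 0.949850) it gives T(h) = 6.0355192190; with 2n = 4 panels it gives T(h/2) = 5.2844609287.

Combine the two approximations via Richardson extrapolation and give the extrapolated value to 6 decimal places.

The method has order 2: 2^2 = 4.
4*5.2844609287 = 21.1378437148; subtract 6.0355192190 → 15.1023244958
Divide by 2^2 − 1 = 3.
Result: 5.0341081653
Gap between inputs: 7.511e-01; correction applied: −0.2503527634.

5.034108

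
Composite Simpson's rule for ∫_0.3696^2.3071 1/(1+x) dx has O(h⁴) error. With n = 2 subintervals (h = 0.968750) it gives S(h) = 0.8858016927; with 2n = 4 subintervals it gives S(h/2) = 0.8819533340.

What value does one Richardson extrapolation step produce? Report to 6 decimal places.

Order 4 gives 2^r = 16 and 2^r − 1 = 15.
16·0.8819533340 − 0.8858016927 = 13.2254516513
Extrapolated: 13.2254516513 / 15 = 0.8816967768
Shift from A(h/2): −0.0002565572.

0.881697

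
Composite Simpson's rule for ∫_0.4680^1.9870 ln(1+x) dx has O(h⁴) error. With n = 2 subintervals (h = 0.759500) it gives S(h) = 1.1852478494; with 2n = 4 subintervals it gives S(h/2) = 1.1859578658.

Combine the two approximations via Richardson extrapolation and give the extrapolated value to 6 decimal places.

1.186005

Method order is 4; weight 2^4 = 16.
Difference of the inputs: 1.1859578658 − 1.1852478494 = 0.0007100164
Divide by 2^4 − 1 = 15: 0.0007100164/15 = 0.0000473344
R = 1.1859578658 + 0.0000473344 = 1.1860052002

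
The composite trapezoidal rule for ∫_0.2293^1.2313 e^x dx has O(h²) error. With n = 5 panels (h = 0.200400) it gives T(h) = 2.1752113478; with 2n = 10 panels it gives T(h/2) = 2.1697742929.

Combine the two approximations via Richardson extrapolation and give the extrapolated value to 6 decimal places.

Method order is 2; weight 2^2 = 4.
A(h/2) − A(h) = 2.1697742929 − 2.1752113478 = -0.0054370549
Divide by 2^2 − 1 = 3: (-0.0054370549)/3 = -0.0018123516
R = A(h/2) + (A(h/2) − A(h))/3 = 2.1697742929 − 0.0018123516 = 2.1679619413
Shift from A(h/2): −0.0018123516.

2.167962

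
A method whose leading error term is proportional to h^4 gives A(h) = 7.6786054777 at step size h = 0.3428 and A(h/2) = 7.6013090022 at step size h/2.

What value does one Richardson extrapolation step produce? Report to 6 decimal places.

Leading term ∝ h^4; use weight 16 = 2^4.
Difference of the inputs: 7.6013090022 − 7.6786054777 = -0.0772964755
Divide by 2^4 − 1 = 15: (-0.0772964755)/15 = -0.0051530984
R = A(h/2) + (A(h/2) − A(h))/15 = 7.6013090022 − 0.0051530984 = 7.5961559038
Correction |R − A(h/2)| = 5.153e-03; gap |A(h/2) − A(h)| = 7.730e-02.

7.596156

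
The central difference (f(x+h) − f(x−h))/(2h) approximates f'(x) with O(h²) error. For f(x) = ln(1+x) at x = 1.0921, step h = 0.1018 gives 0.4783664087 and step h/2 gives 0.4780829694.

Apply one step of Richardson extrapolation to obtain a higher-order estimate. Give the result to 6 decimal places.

Error is O(h^2); halving h shrinks it by 2^2 = 4.
4 × 0.4780829694 = 1.9123318776; subtract 0.4783664087 → 1.4339654689
Divide by 2^2 − 1 = 3.
R = 1.4339654689/3 = 0.4779884896

0.477988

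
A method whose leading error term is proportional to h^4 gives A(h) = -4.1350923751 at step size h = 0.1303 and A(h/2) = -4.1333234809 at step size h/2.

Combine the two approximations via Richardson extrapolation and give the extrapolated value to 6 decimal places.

r = 4: numerator weight 16, denominator 15.
Weighted: (-66.1331756944) − (-4.1350923751) = -61.9980833193
Divide by 2^4 − 1 = 15.
Extrapolated: (-61.9980833193) / 15 = -4.1332055546

-4.133206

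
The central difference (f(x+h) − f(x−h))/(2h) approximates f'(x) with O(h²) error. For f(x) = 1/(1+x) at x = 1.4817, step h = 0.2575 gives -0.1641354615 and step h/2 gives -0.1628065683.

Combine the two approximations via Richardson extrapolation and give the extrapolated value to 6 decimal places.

Method order is 2; weight 2^2 = 4.
4 × (-0.1628065683) − (-0.1641354615) = -0.4870908117
Denominator 4 − 1 = 3.
R = (-0.4870908117)/3 = -0.1623636039

-0.162364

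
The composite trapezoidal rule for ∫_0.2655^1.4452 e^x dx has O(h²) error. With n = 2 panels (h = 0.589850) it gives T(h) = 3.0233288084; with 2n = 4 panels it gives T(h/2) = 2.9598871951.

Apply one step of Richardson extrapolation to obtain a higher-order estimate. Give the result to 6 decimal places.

2.938740

r = 2, so 2^r = 4.
4×2.9598871951 = 11.8395487804; subtract 3.0233288084 → 8.8162199720
Denominator 4 − 1 = 3.
Extrapolated: 8.8162199720 / 3 = 2.9387399907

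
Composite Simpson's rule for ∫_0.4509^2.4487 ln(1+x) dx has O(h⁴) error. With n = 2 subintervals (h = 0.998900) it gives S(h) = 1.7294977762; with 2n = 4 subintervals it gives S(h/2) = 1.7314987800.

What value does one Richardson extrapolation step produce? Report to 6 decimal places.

1.731632

With r = 4 the leading error scales as h^4, so the weight is 2^4 = 16.
A(h/2) − A(h) = 1.7314987800 − 1.7294977762 = 0.0020010038
Correction (A(h/2) − A(h))/(16 − 1) = 0.0020010038/15 = 0.0001334003
R = 1.7314987800 + 0.0001334003 = 1.7316321803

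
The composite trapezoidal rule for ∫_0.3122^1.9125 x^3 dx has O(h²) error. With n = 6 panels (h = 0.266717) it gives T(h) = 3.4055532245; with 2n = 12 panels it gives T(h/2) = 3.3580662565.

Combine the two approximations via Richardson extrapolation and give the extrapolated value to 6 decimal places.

3.342237

Order 2 gives 2^r = 4 and 2^r − 1 = 3.
4 × 3.3580662565 = 13.4322650260; 13.4322650260 − 3.4055532245 = 10.0267118015
Divide by 2^2 − 1 = 3.
10.0267118015 ÷ 3 = 3.3422372672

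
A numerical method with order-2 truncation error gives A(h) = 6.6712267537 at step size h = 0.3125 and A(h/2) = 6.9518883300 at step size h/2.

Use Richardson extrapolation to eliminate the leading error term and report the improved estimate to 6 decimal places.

7.045442

Order 2 gives 2^r = 4 and 2^r − 1 = 3.
Numerator 4 × A(h/2) − A(h) = 4 × 6.9518883300 − 6.6712267537 = 21.1363265663
(4 × 6.9518883300 − 6.6712267537)/(4 − 1) = 7.0454421888
Correction |R − A(h/2)| = 9.355e-02; gap |A(h/2) − A(h)| = 2.807e-01.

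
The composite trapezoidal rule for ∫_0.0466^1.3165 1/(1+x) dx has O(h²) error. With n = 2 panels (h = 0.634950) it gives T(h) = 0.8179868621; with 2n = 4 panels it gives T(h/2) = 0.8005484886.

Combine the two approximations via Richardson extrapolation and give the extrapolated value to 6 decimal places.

0.794736

The method has order 2: 2^2 = 4.
4*0.8005484886 = 3.2021939544; 3.2021939544 − 0.8179868621 = 2.3842070923
Divide by 2^2 − 1 = 3.
Result: 0.7947356974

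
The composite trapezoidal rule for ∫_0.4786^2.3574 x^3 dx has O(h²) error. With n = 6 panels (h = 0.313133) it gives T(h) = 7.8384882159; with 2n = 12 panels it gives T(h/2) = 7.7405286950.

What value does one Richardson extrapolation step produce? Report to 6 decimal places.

Method order is 2; weight 2^2 = 4.
Weighted: 30.9621147800 − 7.8384882159 = 23.1236265641
R = 23.1236265641/3 = 7.7078755214
Correction |R − A(h/2)| = 3.265e-02; gap |A(h/2) − A(h)| = 9.796e-02.

7.707876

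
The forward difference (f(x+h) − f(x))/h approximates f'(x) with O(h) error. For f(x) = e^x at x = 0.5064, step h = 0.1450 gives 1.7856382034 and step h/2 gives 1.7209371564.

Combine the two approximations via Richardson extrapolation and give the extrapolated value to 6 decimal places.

Error is O(h^1); halving h shrinks it by 2^1 = 2.
Top: 2(1.7209371564) − (1.7856382034) = 1.6562361094
Divide by 2^1 − 1 = 1.
Result: 1.6562361094
Shift from A(h/2): −0.0647010470.

1.656236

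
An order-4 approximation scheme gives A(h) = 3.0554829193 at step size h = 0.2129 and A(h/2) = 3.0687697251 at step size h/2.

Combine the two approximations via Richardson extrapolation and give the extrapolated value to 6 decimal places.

3.069656

Method order is 4; weight 2^4 = 16.
Top: 16(3.0687697251) − (3.0554829193) = 46.0448326823
Divide by 2^4 − 1 = 15.
46.0448326823 ÷ 15 = 3.0696555122
Gap between inputs: 1.329e-02; correction applied: +0.0008857871.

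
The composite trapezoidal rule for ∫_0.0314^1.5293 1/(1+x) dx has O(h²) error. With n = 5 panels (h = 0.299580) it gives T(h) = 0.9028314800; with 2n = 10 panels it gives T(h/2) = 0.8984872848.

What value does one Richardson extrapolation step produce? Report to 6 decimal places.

The method has order 2: 2^2 = 4.
4·0.8984872848 = 3.5939491392; subtract 0.9028314800 → 2.6911176592
Denominator 4 − 1 = 3.
2.6911176592 ÷ 3 = 0.8970392197
Gap between inputs: 4.344e-03; correction applied: −0.0014480651.

0.897039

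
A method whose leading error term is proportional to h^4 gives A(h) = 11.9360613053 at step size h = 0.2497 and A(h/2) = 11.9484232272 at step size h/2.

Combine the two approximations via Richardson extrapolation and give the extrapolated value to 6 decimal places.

11.949247

Leading term ∝ h^4; use weight 16 = 2^4.
Top: 16(11.9484232272) − (11.9360613053) = 179.2387103299
Divide by 2^4 − 1 = 15.
Extrapolated: 179.2387103299 / 15 = 11.9492473553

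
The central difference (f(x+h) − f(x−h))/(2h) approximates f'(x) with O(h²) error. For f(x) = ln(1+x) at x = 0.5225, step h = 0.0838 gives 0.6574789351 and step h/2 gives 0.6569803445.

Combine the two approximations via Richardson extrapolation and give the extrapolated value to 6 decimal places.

0.656814

With r = 2 the leading error scales as h^2, so the weight is 2^2 = 4.
2^2 × A(h/2) = 2.6279213780; minus A(h) gives 1.9704424429.
1.9704424429 ÷ 3 = 0.6568141476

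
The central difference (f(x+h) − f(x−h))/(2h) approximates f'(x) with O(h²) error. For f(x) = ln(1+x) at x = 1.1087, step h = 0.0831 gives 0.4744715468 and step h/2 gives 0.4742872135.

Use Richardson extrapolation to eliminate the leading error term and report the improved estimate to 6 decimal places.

0.474226

Error is O(h^2); halving h shrinks it by 2^2 = 4.
2^2·A(h/2) = 1.8971488540; minus A(h) gives 1.4226773072.
Denominator 4 − 1 = 3.
Extrapolated: 1.4226773072 / 3 = 0.4742257691
Shift from A(h/2): −0.0000614444.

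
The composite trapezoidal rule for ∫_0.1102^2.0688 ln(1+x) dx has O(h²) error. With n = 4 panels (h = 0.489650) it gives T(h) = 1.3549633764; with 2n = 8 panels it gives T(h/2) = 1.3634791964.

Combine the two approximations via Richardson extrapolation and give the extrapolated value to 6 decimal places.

1.366318

Leading term ∝ h^2; use weight 4 = 2^2.
2^2·A(h/2) = 5.4539167856; minus A(h) gives 4.0989534092.
4.0989534092 ÷ 3 = 1.3663178031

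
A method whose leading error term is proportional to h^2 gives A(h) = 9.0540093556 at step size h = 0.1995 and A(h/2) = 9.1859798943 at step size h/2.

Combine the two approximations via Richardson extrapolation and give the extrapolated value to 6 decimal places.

9.229970

Error is O(h^2); halving h shrinks it by 2^2 = 4.
4 × 9.1859798943 = 36.7439195772; subtract 9.0540093556 → 27.6899102216
Divide by 2^2 − 1 = 3.
27.6899102216 ÷ 3 = 9.2299700739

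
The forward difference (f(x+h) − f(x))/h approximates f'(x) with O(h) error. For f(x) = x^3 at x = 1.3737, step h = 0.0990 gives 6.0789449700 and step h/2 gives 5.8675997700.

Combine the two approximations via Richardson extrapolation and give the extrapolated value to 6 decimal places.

Order 1 gives 2^r = 2 and 2^r − 1 = 1.
Numerator 2*A(h/2) − A(h) = 2*5.8675997700 − 6.0789449700 = 5.6562545700
Denominator 2 − 1 = 1.
(2*5.8675997700 − 6.0789449700)/(2 − 1) = 5.6562545700

5.656255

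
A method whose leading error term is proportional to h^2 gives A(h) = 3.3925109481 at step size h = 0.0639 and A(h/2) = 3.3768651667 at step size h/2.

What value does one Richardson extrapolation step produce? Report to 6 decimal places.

3.371650

With r = 2 the leading error scales as h^2, so the weight is 2^2 = 4.
4·3.3768651667 = 13.5074606668; 13.5074606668 − 3.3925109481 = 10.1149497187
Denominator 4 − 1 = 3.
Extrapolated: 10.1149497187 / 3 = 3.3716499062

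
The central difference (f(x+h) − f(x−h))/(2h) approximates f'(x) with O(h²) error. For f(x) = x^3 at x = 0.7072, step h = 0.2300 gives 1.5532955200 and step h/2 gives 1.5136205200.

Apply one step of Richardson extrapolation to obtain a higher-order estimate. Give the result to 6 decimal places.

With r = 2 the leading error scales as h^2, so the weight is 2^2 = 4.
4 × 1.5136205200 = 6.0544820800; 6.0544820800 − 1.5532955200 = 4.5011865600
Divide by 2^2 − 1 = 3.
4.5011865600 ÷ 3 = 1.5003955200

1.500396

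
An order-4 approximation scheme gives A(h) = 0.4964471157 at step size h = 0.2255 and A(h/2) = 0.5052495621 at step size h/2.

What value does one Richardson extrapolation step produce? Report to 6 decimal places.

0.505836

r = 4: numerator weight 16, denominator 15.
Numerator 16·A(h/2) − A(h) = 16·0.5052495621 − 0.4964471157 = 7.5875458779
R = 7.5875458779/15 = 0.5058363919
Shift from A(h/2): +0.0005868298.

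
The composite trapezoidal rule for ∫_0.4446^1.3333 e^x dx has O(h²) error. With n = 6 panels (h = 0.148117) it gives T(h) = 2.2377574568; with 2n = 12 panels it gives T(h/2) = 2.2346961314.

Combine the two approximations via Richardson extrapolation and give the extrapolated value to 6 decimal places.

r = 2: numerator weight 4, denominator 3.
4·2.2346961314 = 8.9387845256; 8.9387845256 − 2.2377574568 = 6.7010270688
Denominator 4 − 1 = 3.
R = 6.7010270688/3 = 2.2336756896

2.233676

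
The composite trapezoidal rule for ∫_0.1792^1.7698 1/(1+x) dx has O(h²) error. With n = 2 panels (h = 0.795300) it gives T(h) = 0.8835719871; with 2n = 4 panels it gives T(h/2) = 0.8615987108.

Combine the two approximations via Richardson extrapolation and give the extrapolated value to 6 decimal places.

Order 2 gives 2^r = 4 and 2^r − 1 = 3.
Top: 4(0.8615987108) − (0.8835719871) = 2.5628228561
R = 2.5628228561/3 = 0.8542742854

0.854274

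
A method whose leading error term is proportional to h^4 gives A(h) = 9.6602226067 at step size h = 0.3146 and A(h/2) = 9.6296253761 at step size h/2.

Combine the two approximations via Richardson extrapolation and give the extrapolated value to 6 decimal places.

9.627586

Leading term ∝ h^4; use weight 16 = 2^4.
Top: 16(9.6296253761) − (9.6602226067) = 144.4137834109
Denominator 16 − 1 = 15.
Result: 9.6275855607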